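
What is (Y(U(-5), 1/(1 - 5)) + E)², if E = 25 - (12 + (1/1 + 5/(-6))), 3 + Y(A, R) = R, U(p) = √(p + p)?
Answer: 13225/144 ≈ 91.840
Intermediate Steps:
U(p) = √2*√p (U(p) = √(2*p) = √2*√p)
Y(A, R) = -3 + R
E = 77/6 (E = 25 - (12 + (1*1 + 5*(-⅙))) = 25 - (12 + (1 - ⅚)) = 25 - (12 + ⅙) = 25 - 1*73/6 = 25 - 73/6 = 77/6 ≈ 12.833)
(Y(U(-5), 1/(1 - 5)) + E)² = ((-3 + 1/(1 - 5)) + 77/6)² = ((-3 + 1/(-4)) + 77/6)² = ((-3 - ¼) + 77/6)² = (-13/4 + 77/6)² = (115/12)² = 13225/144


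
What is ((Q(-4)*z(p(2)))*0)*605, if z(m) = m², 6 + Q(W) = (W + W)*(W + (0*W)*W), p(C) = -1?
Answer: 0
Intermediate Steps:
Q(W) = -6 + 2*W² (Q(W) = -6 + (W + W)*(W + (0*W)*W) = -6 + (2*W)*(W + 0*W) = -6 + (2*W)*(W + 0) = -6 + (2*W)*W = -6 + 2*W²)
((Q(-4)*z(p(2)))*0)*605 = (((-6 + 2*(-4)²)*(-1)²)*0)*605 = (((-6 + 2*16)*1)*0)*605 = (((-6 + 32)*1)*0)*605 = ((26*1)*0)*605 = (26*0)*605 = 0*605 = 0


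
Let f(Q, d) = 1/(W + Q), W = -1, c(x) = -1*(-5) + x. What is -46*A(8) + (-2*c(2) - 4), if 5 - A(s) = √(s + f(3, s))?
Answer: -248 + 23*√34 ≈ -113.89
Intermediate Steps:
c(x) = 5 + x
f(Q, d) = 1/(-1 + Q)
A(s) = 5 - √(½ + s) (A(s) = 5 - √(s + 1/(-1 + 3)) = 5 - √(s + 1/2) = 5 - √(s + ½) = 5 - √(½ + s))
-46*A(8) + (-2*c(2) - 4) = -46*(5 - √(2 + 4*8)/2) + (-2*(5 + 2) - 4) = -46*(5 - √(2 + 32)/2) + (-2*7 - 4) = -46*(5 - √34/2) + (-14 - 4) = (-230 + 23*√34) - 18 = -248 + 23*√34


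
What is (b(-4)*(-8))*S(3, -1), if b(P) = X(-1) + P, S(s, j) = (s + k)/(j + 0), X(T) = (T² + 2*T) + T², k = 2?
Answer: -160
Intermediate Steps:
X(T) = 2*T + 2*T²
S(s, j) = (2 + s)/j (S(s, j) = (s + 2)/(j + 0) = (2 + s)/j)
b(P) = P (b(P) = 2*(-1)*(1 - 1) + P = 2*(-1)*0 + P = 0 + P = P)
(b(-4)*(-8))*S(3, -1) = (-4*(-8))*((2 + 3)/(-1)) = 32*(-1*5) = 32*(-5) = -160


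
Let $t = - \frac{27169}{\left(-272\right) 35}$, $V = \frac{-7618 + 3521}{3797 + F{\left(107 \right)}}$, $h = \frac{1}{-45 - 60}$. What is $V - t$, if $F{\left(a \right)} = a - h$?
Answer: $- \frac{896029697}{229555760} \approx -3.9033$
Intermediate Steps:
$h = - \frac{1}{105}$ ($h = \frac{1}{-105} = - \frac{1}{105} \approx -0.0095238$)
$F{\left(a \right)} = \frac{1}{105} + a$ ($F{\left(a \right)} = a - - \frac{1}{105} = a + \frac{1}{105} = \frac{1}{105} + a$)
$V = - \frac{25305}{24113}$ ($V = \frac{-7618 + 3521}{3797 + \left(\frac{1}{105} + 107\right)} = - \frac{4097}{3797 + \frac{11236}{105}} = - \frac{4097}{\frac{409921}{105}} = \left(-4097\right) \frac{105}{409921} = - \frac{25305}{24113} \approx -1.0494$)
$t = \frac{27169}{9520}$ ($t = - \frac{27169}{-9520} = \left(-27169\right) \left(- \frac{1}{9520}\right) = \frac{27169}{9520} \approx 2.8539$)
$V - t = - \frac{25305}{24113} - \frac{27169}{9520} = - \frac{896029697}{229555760}$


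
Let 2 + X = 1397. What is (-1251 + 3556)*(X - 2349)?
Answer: -2198970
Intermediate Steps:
X = 1395 (X = -2 + 1397 = 1395)
(-1251 + 3556)*(X - 2349) = (-1251 + 3556)*(1395 - 2349) = 2305*(-954) = -2198970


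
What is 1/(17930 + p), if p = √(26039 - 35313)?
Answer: 8965/160747087 - I*√9274/321494174 ≈ 5.5771e-5 - 2.9954e-7*I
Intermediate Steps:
p = I*√9274 (p = √(-9274) = I*√9274 ≈ 96.302*I)
1/(17930 + p) = 1/(17930 + I*√9274)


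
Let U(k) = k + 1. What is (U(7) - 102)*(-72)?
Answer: 6768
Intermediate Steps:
U(k) = 1 + k
(U(7) - 102)*(-72) = ((1 + 7) - 102)*(-72) = (8 - 102)*(-72) = -94*(-72) = 6768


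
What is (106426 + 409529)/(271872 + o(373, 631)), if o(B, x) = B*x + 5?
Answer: 34397/33816 ≈ 1.0172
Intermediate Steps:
o(B, x) = 5 + B*x
(106426 + 409529)/(271872 + o(373, 631)) = (106426 + 409529)/(271872 + (5 + 373*631)) = 515955/(271872 + (5 + 235363)) = 515955/(271872 + 235368) = 515955/507240 = 515955*(1/507240) = 34397/33816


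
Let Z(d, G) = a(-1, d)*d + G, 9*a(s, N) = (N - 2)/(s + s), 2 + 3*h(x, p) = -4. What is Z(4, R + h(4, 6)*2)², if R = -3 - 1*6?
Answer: 14641/81 ≈ 180.75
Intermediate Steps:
h(x, p) = -2 (h(x, p) = -⅔ + (⅓)*(-4) = -⅔ - 4/3 = -2)
R = -9 (R = -3 - 6 = -9)
a(s, N) = (-2 + N)/(18*s) (a(s, N) = ((N - 2)/(s + s))/9 = ((-2 + N)/((2*s)))/9 = ((-2 + N)*(1/(2*s)))/9 = ((-2 + N)/(2*s))/9 = (-2 + N)/(18*s))
Z(d, G) = G + d*(⅑ - d/18) (Z(d, G) = ((1/18)*(-2 + d)/(-1))*d + G = ((1/18)*(-1)*(-2 + d))*d + G = (⅑ - d/18)*d + G = d*(⅑ - d/18) + G = G + d*(⅑ - d/18))
Z(4, R + h(4, 6)*2)² = ((-9 - 2*2) + (1/18)*4*(2 - 1*4))² = ((-9 - 4) + (1/18)*4*(2 - 4))² = (-13 + (1/18)*4*(-2))² = (-13 - 4/9)² = (-121/9)² = 14641/81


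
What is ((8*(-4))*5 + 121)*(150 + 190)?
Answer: -13260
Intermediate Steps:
((8*(-4))*5 + 121)*(150 + 190) = (-32*5 + 121)*340 = (-160 + 121)*340 = -39*340 = -13260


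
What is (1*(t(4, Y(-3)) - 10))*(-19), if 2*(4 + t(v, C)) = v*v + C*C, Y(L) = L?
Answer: 57/2 ≈ 28.500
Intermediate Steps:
t(v, C) = -4 + C²/2 + v²/2 (t(v, C) = -4 + (v*v + C*C)/2 = -4 + (v² + C²)/2 = -4 + (C² + v²)/2 = -4 + (C²/2 + v²/2) = -4 + C²/2 + v²/2)
(1*(t(4, Y(-3)) - 10))*(-19) = (1*((-4 + (½)*(-3)² + (½)*4²) - 10))*(-19) = (1*((-4 + (½)*9 + (½)*16) - 10))*(-19) = (1*((-4 + 9/2 + 8) - 10))*(-19) = (1*(17/2 - 10))*(-19) = (1*(-3/2))*(-19) = -3/2*(-19) = 57/2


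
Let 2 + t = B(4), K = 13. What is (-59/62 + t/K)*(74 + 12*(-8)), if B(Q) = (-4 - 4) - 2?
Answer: 16621/403 ≈ 41.243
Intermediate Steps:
B(Q) = -10 (B(Q) = -8 - 2 = -10)
t = -12 (t = -2 - 10 = -12)
(-59/62 + t/K)*(74 + 12*(-8)) = (-59/62 - 12/13)*(74 + 12*(-8)) = (-59*1/62 - 12*1/13)*(74 - 96) = (-59/62 - 12/13)*(-22) = -1511/806*(-22) = 16621/403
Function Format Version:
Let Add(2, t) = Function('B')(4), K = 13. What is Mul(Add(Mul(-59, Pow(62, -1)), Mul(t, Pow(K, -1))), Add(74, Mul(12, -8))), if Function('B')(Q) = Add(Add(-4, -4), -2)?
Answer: Rational(16621, 403) ≈ 41.243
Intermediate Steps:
Function('B')(Q) = -10 (Function('B')(Q) = Add(-8, -2) = -10)
t = -12 (t = Add(-2, -10) = -12)
Mul(Add(Mul(-59, Pow(62, -1)), Mul(t, Pow(K, -1))), Add(74, Mul(12, -8))) = Mul(Add(Mul(-59, Pow(62, -1)), Mul(-12, Pow(13, -1))), Add(74, Mul(12, -8))) = Mul(Add(Mul(-59, Rational(1, 62)), Mul(-12, Rational(1, 13))), Add(74, -96)) = Mul(Add(Rational(-59, 62), Rational(-12, 13)), -22) = Mul(Rational(-1511, 806), -22) = Rational(16621, 403)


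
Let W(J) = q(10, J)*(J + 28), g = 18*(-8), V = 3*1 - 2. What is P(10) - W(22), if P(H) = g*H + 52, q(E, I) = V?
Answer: -1438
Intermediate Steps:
V = 1 (V = 3 - 2 = 1)
g = -144
q(E, I) = 1
P(H) = 52 - 144*H (P(H) = -144*H + 52 = 52 - 144*H)
W(J) = 28 + J (W(J) = 1*(J + 28) = 1*(28 + J) = 28 + J)
P(10) - W(22) = (52 - 144*10) - (28 + 22) = (52 - 1440) - 1*50 = -1388 - 50 = -1438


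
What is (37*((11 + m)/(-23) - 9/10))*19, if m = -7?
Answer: -173641/230 ≈ -754.96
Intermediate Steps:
(37*((11 + m)/(-23) - 9/10))*19 = (37*((11 - 7)/(-23) - 9/10))*19 = (37*(4*(-1/23) - 9*⅒))*19 = (37*(-4/23 - 9/10))*19 = (37*(-247/230))*19 = -9139/230*19 = -173641/230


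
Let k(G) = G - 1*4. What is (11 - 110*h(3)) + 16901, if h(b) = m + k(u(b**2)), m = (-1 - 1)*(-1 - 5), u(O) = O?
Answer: 15042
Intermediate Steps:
m = 12 (m = -2*(-6) = 12)
k(G) = -4 + G (k(G) = G - 4 = -4 + G)
h(b) = 8 + b**2 (h(b) = 12 + (-4 + b**2) = 8 + b**2)
(11 - 110*h(3)) + 16901 = (11 - 110*(8 + 3**2)) + 16901 = (11 - 110*(8 + 9)) + 16901 = (11 - 110*17) + 16901 = (11 - 1870) + 16901 = -1859 + 16901 = 15042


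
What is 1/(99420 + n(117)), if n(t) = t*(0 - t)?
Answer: 1/85731 ≈ 1.1664e-5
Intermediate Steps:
n(t) = -t² (n(t) = t*(-t) = -t²)
1/(99420 + n(117)) = 1/(99420 - 1*117²) = 1/(99420 - 1*13689) = 1/(99420 - 13689) = 1/85731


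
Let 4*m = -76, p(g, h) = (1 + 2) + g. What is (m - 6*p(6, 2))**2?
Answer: 5329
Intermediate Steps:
p(g, h) = 3 + g
m = -19 (m = (1/4)*(-76) = -19)
(m - 6*p(6, 2))**2 = (-19 - 6*(3 + 6))**2 = (-19 - 6*9)**2 = (-19 - 54)**2 = (-73)**2 = 5329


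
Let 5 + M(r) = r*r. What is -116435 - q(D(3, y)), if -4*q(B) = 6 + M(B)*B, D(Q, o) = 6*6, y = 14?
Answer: -209629/2 ≈ -1.0481e+5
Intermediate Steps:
D(Q, o) = 36
M(r) = -5 + r² (M(r) = -5 + r*r = -5 + r²)
q(B) = -3/2 - B*(-5 + B²)/4 (q(B) = -(6 + (-5 + B²)*B)/4 = -(6 + B*(-5 + B²))/4 = -3/2 - B*(-5 + B²)/4)
-116435 - q(D(3, y)) = -116435 - (-3/2 - ¼*36³ + (5/4)*36) = -116435 - (-3/2 - ¼*46656 + 45) = -116435 - (-3/2 - 11664 + 45) = -116435 - 1*(-23241/2) = -116435 + 23241/2 = -209629/2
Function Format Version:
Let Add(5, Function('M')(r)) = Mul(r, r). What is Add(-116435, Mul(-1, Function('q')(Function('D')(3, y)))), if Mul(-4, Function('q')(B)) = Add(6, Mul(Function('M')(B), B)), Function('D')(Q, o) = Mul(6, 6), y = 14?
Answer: Rational(-209629, 2) ≈ -1.0481e+5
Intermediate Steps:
Function('D')(Q, o) = 36
Function('M')(r) = Add(-5, Pow(r, 2)) (Function('M')(r) = Add(-5, Mul(r, r)) = Add(-5, Pow(r, 2)))
Function('q')(B) = Add(Rational(-3, 2), Mul(Rational(-1, 4), B, Add(-5, Pow(B, 2)))) (Function('q')(B) = Mul(Rational(-1, 4), Add(6, Mul(Add(-5, Pow(B, 2)), B))) = Mul(Rational(-1, 4), Add(6, Mul(B, Add(-5, Pow(B, 2))))) = Add(Rational(-3, 2), Mul(Rational(-1, 4), B, Add(-5, Pow(B, 2)))))
Add(-116435, Mul(-1, Function('q')(Function('D')(3, y)))) = Add(-116435, Mul(-1, Add(Rational(-3, 2), Mul(Rational(-1, 4), Pow(36, 3)), Mul(Rational(5, 4), 36)))) = Add(-116435, Mul(-1, Add(Rational(-3, 2), Mul(Rational(-1, 4), 46656), 45))) = Add(-116435, Mul(-1, Add(Rational(-3, 2), -11664, 45))) = Add(-116435, Mul(-1, Rational(-23241, 2))) = Add(-116435, Rational(23241, 2)) = Rational(-209629, 2)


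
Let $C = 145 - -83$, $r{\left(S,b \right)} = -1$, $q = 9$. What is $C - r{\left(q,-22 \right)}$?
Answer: $229$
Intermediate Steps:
$C = 228$ ($C = 145 + 83 = 228$)
$C - r{\left(q,-22 \right)} = 228 - -1 = 228 + 1 = 229$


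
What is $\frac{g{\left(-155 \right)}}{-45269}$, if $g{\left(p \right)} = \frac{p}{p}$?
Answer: $- \frac{1}{45269} \approx -2.209 \cdot 10^{-5}$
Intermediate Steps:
$g{\left(p \right)} = 1$
$\frac{g{\left(-155 \right)}}{-45269} = 1 \frac{1}{-45269} = 1 \left(- \frac{1}{45269}\right) = - \frac{1}{45269}$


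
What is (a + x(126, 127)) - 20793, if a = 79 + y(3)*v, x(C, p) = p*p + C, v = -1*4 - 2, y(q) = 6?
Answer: -4495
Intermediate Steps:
v = -6 (v = -4 - 2 = -6)
x(C, p) = C + p² (x(C, p) = p² + C = C + p²)
a = 43 (a = 79 + 6*(-6) = 79 - 36 = 43)
(a + x(126, 127)) - 20793 = (43 + (126 + 127²)) - 20793 = (43 + (126 + 16129)) - 20793 = (43 + 16255) - 20793 = 16298 - 20793 = -4495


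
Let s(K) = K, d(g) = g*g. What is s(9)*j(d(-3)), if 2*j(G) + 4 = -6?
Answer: -45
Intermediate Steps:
d(g) = g²
j(G) = -5 (j(G) = -2 + (½)*(-6) = -2 - 3 = -5)
s(9)*j(d(-3)) = 9*(-5) = -45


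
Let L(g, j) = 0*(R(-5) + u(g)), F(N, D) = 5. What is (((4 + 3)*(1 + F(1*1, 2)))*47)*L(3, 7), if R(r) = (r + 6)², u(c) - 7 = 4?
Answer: 0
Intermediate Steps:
u(c) = 11 (u(c) = 7 + 4 = 11)
R(r) = (6 + r)²
L(g, j) = 0 (L(g, j) = 0*((6 - 5)² + 11) = 0*(1² + 11) = 0*(1 + 11) = 0*12 = 0)
(((4 + 3)*(1 + F(1*1, 2)))*47)*L(3, 7) = (((4 + 3)*(1 + 5))*47)*0 = ((7*6)*47)*0 = (42*47)*0 = 1974*0 = 0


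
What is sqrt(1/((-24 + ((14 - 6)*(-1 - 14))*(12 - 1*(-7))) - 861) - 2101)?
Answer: I*sqrt(21046192890)/3165 ≈ 45.837*I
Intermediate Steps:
sqrt(1/((-24 + ((14 - 6)*(-1 - 14))*(12 - 1*(-7))) - 861) - 2101) = sqrt(1/((-24 + (8*(-15))*(12 + 7)) - 861) - 2101) = sqrt(1/((-24 - 120*19) - 861) - 2101) = sqrt(1/((-24 - 2280) - 861) - 2101) = sqrt(1/(-2304 - 861) - 2101) = sqrt(1/(-3165) - 2101) = sqrt(-1/3165 - 2101) = sqrt(-6649666/3165) = I*sqrt(21046192890)/3165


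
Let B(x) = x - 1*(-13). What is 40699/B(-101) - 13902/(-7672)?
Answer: -5553917/12056 ≈ -460.68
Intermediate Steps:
B(x) = 13 + x (B(x) = x + 13 = 13 + x)
40699/B(-101) - 13902/(-7672) = 40699/(13 - 101) - 13902/(-7672) = 40699/(-88) - 13902*(-1/7672) = 40699*(-1/88) + 993/548 = -40699/88 + 993/548 = -5553917/12056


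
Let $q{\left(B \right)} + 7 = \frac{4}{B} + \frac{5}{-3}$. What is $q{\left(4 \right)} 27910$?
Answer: $- \frac{641930}{3} \approx -2.1398 \cdot 10^{5}$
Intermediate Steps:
$q{\left(B \right)} = - \frac{26}{3} + \frac{4}{B}$ ($q{\left(B \right)} = -7 + \left(\frac{4}{B} + \frac{5}{-3}\right) = -7 + \left(\frac{4}{B} + 5 \left(- \frac{1}{3}\right)\right) = -7 - \left(\frac{5}{3} - \frac{4}{B}\right) = - \frac{26}{3} + \frac{4}{B}$)
$q{\left(4 \right)} 27910 = \left(- \frac{26}{3} + \frac{4}{4}\right) 27910 = \left(- \frac{26}{3} + 4 \cdot \frac{1}{4}\right) 27910 = \left(- \frac{26}{3} + 1\right) 27910 = \left(- \frac{23}{3}\right) 27910 = - \frac{641930}{3}$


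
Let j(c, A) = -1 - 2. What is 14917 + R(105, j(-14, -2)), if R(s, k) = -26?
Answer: 14891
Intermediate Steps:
j(c, A) = -3
14917 + R(105, j(-14, -2)) = 14917 - 26 = 14891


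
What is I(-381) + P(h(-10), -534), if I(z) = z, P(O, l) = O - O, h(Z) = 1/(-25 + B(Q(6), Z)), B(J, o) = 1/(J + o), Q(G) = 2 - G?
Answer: -381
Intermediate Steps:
h(Z) = 1/(-25 + 1/(-4 + Z)) (h(Z) = 1/(-25 + 1/((2 - 1*6) + Z)) = 1/(-25 + 1/((2 - 6) + Z)) = 1/(-25 + 1/(-4 + Z)))
P(O, l) = 0
I(-381) + P(h(-10), -534) = -381 + 0 = -381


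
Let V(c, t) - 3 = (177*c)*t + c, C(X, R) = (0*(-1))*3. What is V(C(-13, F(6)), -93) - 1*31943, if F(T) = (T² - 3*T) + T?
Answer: -31940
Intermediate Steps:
F(T) = T² - 2*T
C(X, R) = 0 (C(X, R) = 0*3 = 0)
V(c, t) = 3 + c + 177*c*t (V(c, t) = 3 + ((177*c)*t + c) = 3 + (177*c*t + c) = 3 + (c + 177*c*t) = 3 + c + 177*c*t)
V(C(-13, F(6)), -93) - 1*31943 = (3 + 0 + 177*0*(-93)) - 1*31943 = (3 + 0 + 0) - 31943 = 3 - 31943 = -31940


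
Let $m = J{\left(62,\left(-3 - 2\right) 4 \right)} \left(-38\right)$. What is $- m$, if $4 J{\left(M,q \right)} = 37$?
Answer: $\frac{703}{2} \approx 351.5$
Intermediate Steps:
$J{\left(M,q \right)} = \frac{37}{4}$ ($J{\left(M,q \right)} = \frac{1}{4} \cdot 37 = \frac{37}{4}$)
$m = - \frac{703}{2}$ ($m = \frac{37}{4} \left(-38\right) = - \frac{703}{2} \approx -351.5$)
$- m = \left(-1\right) \left(- \frac{703}{2}\right) = \frac{703}{2}$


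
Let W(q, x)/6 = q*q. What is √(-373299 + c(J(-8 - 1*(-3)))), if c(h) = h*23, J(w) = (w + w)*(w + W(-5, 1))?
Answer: I*√406649 ≈ 637.69*I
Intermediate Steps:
W(q, x) = 6*q² (W(q, x) = 6*(q*q) = 6*q²)
J(w) = 2*w*(150 + w) (J(w) = (w + w)*(w + 6*(-5)²) = (2*w)*(w + 6*25) = (2*w)*(w + 150) = (2*w)*(150 + w) = 2*w*(150 + w))
c(h) = 23*h
√(-373299 + c(J(-8 - 1*(-3)))) = √(-373299 + 23*(2*(-8 - 1*(-3))*(150 + (-8 - 1*(-3))))) = √(-373299 + 23*(2*(-8 + 3)*(150 + (-8 + 3)))) = √(-373299 + 23*(2*(-5)*(150 - 5))) = √(-373299 + 23*(2*(-5)*145)) = √(-373299 + 23*(-1450)) = √(-373299 - 33350) = √(-406649) = I*√406649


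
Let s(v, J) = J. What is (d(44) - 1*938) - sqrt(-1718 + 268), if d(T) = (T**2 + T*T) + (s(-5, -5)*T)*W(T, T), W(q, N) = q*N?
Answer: -422986 - 5*I*sqrt(58) ≈ -4.2299e+5 - 38.079*I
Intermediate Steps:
W(q, N) = N*q
d(T) = -5*T**3 + 2*T**2 (d(T) = (T**2 + T*T) + (-5*T)*(T*T) = (T**2 + T**2) + (-5*T)*T**2 = 2*T**2 - 5*T**3 = -5*T**3 + 2*T**2)
(d(44) - 1*938) - sqrt(-1718 + 268) = (44**2*(2 - 5*44) - 1*938) - sqrt(-1718 + 268) = (1936*(2 - 220) - 938) - sqrt(-1450) = (1936*(-218) - 938) - 5*I*sqrt(58) = (-422048 - 938) - 5*I*sqrt(58) = -422986 - 5*I*sqrt(58)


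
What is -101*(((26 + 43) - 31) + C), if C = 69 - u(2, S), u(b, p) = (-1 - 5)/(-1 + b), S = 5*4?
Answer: -11413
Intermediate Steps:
S = 20
u(b, p) = -6/(-1 + b)
C = 75 (C = 69 - (-6)/(-1 + 2) = 69 - (-6)/1 = 69 - (-6) = 69 - 1*(-6) = 69 + 6 = 75)
-101*(((26 + 43) - 31) + C) = -101*(((26 + 43) - 31) + 75) = -101*((69 - 31) + 75) = -101*(38 + 75) = -101*113 = -11413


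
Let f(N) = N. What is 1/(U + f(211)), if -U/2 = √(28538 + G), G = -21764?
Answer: 211/17425 + 2*√6774/17425 ≈ 0.021556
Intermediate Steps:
U = -2*√6774 (U = -2*√(28538 - 21764) = -2*√6774 ≈ -164.61)
1/(U + f(211)) = 1/(-2*√6774 + 211) = 1/(211 - 2*√6774)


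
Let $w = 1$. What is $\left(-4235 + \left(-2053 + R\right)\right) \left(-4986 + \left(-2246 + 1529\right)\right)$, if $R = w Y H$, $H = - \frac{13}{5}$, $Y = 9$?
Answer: $\frac{179969571}{5} \approx 3.5994 \cdot 10^{7}$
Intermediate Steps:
$H = - \frac{13}{5}$ ($H = \left(-13\right) \frac{1}{5} = - \frac{13}{5} \approx -2.6$)
$R = - \frac{117}{5}$ ($R = 1 \cdot 9 \left(- \frac{13}{5}\right) = 9 \left(- \frac{13}{5}\right) = - \frac{117}{5} \approx -23.4$)
$\left(-4235 + \left(-2053 + R\right)\right) \left(-4986 + \left(-2246 + 1529\right)\right) = \left(-4235 - \frac{10382}{5}\right) \left(-4986 + \left(-2246 + 1529\right)\right) = \left(-4235 - \frac{10382}{5}\right) \left(-4986 - 717\right) = \left(- \frac{31557}{5}\right) \left(-5703\right) = \frac{179969571}{5}$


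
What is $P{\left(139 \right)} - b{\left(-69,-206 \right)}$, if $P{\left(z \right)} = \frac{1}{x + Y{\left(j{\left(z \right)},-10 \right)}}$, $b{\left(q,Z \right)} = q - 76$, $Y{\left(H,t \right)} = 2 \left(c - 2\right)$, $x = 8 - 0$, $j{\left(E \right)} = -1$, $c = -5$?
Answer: $\frac{869}{6} \approx 144.83$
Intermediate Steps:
$x = 8$ ($x = 8 + 0 = 8$)
$Y{\left(H,t \right)} = -14$ ($Y{\left(H,t \right)} = 2 \left(-5 - 2\right) = 2 \left(-7\right) = -14$)
$b{\left(q,Z \right)} = -76 + q$
$P{\left(z \right)} = - \frac{1}{6}$ ($P{\left(z \right)} = \frac{1}{8 - 14} = \frac{1}{-6} = - \frac{1}{6}$)
$P{\left(139 \right)} - b{\left(-69,-206 \right)} = - \frac{1}{6} - \left(-76 - 69\right) = - \frac{1}{6} - -145 = - \frac{1}{6} + 145 = \frac{869}{6}$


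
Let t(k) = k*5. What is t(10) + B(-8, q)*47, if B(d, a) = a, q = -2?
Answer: -44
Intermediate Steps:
t(k) = 5*k
t(10) + B(-8, q)*47 = 5*10 - 2*47 = 50 - 94 = -44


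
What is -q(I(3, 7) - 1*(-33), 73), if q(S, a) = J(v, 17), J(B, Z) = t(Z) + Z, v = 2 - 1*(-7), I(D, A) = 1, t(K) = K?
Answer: -34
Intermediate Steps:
v = 9 (v = 2 + 7 = 9)
J(B, Z) = 2*Z (J(B, Z) = Z + Z = 2*Z)
q(S, a) = 34 (q(S, a) = 2*17 = 34)
-q(I(3, 7) - 1*(-33), 73) = -1*34 = -34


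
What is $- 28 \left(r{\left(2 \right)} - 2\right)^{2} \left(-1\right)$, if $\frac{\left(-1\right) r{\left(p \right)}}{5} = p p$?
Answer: $13552$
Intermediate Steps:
$r{\left(p \right)} = - 5 p^{2}$ ($r{\left(p \right)} = - 5 p p = - 5 p^{2}$)
$- 28 \left(r{\left(2 \right)} - 2\right)^{2} \left(-1\right) = - 28 \left(- 5 \cdot 2^{2} - 2\right)^{2} \left(-1\right) = - 28 \left(\left(-5\right) 4 - 2\right)^{2} \left(-1\right) = - 28 \left(-20 - 2\right)^{2} \left(-1\right) = - 28 \left(-22\right)^{2} \left(-1\right) = \left(-28\right) 484 \left(-1\right) = \left(-13552\right) \left(-1\right) = 13552$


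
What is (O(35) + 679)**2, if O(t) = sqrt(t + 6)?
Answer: (679 + sqrt(41))**2 ≈ 4.6978e+5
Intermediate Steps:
O(t) = sqrt(6 + t)
(O(35) + 679)**2 = (sqrt(6 + 35) + 679)**2 = (sqrt(41) + 679)**2 = (679 + sqrt(41))**2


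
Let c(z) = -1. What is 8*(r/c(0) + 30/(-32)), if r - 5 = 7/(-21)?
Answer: -269/6 ≈ -44.833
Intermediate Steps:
r = 14/3 (r = 5 + 7/(-21) = 5 + 7*(-1/21) = 5 - ⅓ = 14/3 ≈ 4.6667)
8*(r/c(0) + 30/(-32)) = 8*((14/3)/(-1) + 30/(-32)) = 8*((14/3)*(-1) + 30*(-1/32)) = 8*(-14/3 - 15/16) = 8*(-269/48) = -269/6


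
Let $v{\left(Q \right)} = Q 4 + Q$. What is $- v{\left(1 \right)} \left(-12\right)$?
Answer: $60$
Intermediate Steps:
$v{\left(Q \right)} = 5 Q$ ($v{\left(Q \right)} = 4 Q + Q = 5 Q$)
$- v{\left(1 \right)} \left(-12\right) = - 5 \cdot 1 \left(-12\right) = \left(-1\right) 5 \left(-12\right) = \left(-5\right) \left(-12\right) = 60$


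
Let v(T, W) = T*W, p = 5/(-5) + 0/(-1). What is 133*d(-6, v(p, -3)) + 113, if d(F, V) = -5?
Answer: -552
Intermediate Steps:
p = -1 (p = 5*(-1/5) + 0*(-1) = -1 + 0 = -1)
133*d(-6, v(p, -3)) + 113 = 133*(-5) + 113 = -665 + 113 = -552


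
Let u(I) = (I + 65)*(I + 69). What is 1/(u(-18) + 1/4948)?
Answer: 4948/11860357 ≈ 0.00041719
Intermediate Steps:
u(I) = (65 + I)*(69 + I)
1/(u(-18) + 1/4948) = 1/((4485 + (-18)² + 134*(-18)) + 1/4948) = 1/((4485 + 324 - 2412) + 1/4948) = 1/(2397 + 1/4948) = 1/(11860357/4948) = 4948/11860357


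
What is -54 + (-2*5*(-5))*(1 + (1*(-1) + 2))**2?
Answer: 146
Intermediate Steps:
-54 + (-2*5*(-5))*(1 + (1*(-1) + 2))**2 = -54 + (-10*(-5))*(1 + (-1 + 2))**2 = -54 + 50*(1 + 1)**2 = -54 + 50*2**2 = -54 + 50*4 = -54 + 200 = 146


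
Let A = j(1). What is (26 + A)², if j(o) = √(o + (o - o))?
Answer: 729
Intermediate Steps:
j(o) = √o (j(o) = √(o + 0) = √o)
A = 1 (A = √1 = 1)
(26 + A)² = (26 + 1)² = 27² = 729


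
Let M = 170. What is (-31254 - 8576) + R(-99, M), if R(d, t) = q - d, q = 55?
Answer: -39676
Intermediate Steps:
R(d, t) = 55 - d
(-31254 - 8576) + R(-99, M) = (-31254 - 8576) + (55 - 1*(-99)) = -39830 + (55 + 99) = -39830 + 154 = -39676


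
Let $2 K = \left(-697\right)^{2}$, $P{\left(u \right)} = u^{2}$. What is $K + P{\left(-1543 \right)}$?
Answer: $\frac{5247507}{2} \approx 2.6238 \cdot 10^{6}$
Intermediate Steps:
$K = \frac{485809}{2}$ ($K = \frac{\left(-697\right)^{2}}{2} = \frac{1}{2} \cdot 485809 = \frac{485809}{2} \approx 2.429 \cdot 10^{5}$)
$K + P{\left(-1543 \right)} = \frac{485809}{2} + \left(-1543\right)^{2} = \frac{485809}{2} + 2380849 = \frac{5247507}{2}$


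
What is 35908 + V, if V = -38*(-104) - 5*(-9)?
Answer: 39905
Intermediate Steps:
V = 3997 (V = 3952 + 45 = 3997)
35908 + V = 35908 + 3997 = 39905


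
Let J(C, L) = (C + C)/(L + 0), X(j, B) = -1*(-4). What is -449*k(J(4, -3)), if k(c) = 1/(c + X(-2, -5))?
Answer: -1347/4 ≈ -336.75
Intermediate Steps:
X(j, B) = 4
J(C, L) = 2*C/L (J(C, L) = (2*C)/L = 2*C/L)
k(c) = 1/(4 + c) (k(c) = 1/(c + 4) = 1/(4 + c))
-449*k(J(4, -3)) = -449/(4 + 2*4/(-3)) = -449/(4 + 2*4*(-⅓)) = -449/(4 - 8/3) = -449/4/3 = -449*¾ = -1347/4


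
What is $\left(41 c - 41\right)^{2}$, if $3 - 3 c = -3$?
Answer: $1681$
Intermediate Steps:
$c = 2$ ($c = 1 - -1 = 1 + 1 = 2$)
$\left(41 c - 41\right)^{2} = \left(41 \cdot 2 - 41\right)^{2} = \left(82 - 41\right)^{2} = 41^{2} = 1681$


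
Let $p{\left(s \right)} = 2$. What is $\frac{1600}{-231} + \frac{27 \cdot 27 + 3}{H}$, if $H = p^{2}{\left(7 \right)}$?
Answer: $\frac{40673}{231} \approx 176.07$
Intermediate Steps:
$H = 4$ ($H = 2^{2} = 4$)
$\frac{1600}{-231} + \frac{27 \cdot 27 + 3}{H} = \frac{1600}{-231} + \frac{27 \cdot 27 + 3}{4} = 1600 \left(- \frac{1}{231}\right) + \left(729 + 3\right) \frac{1}{4} = - \frac{1600}{231} + 732 \cdot \frac{1}{4} = - \frac{1600}{231} + 183 = \frac{40673}{231}$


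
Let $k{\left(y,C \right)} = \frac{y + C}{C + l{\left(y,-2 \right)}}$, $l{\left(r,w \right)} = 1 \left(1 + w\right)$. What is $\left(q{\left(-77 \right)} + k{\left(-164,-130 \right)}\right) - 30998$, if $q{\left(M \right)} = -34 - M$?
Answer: $- \frac{4054811}{131} \approx -30953.0$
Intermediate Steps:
$l{\left(r,w \right)} = 1 + w$
$k{\left(y,C \right)} = \frac{C + y}{-1 + C}$ ($k{\left(y,C \right)} = \frac{y + C}{C + \left(1 - 2\right)} = \frac{C + y}{C - 1} = \frac{C + y}{-1 + C}$)
$\left(q{\left(-77 \right)} + k{\left(-164,-130 \right)}\right) - 30998 = \left(\left(-34 - -77\right) + \frac{-130 - 164}{-1 - 130}\right) - 30998 = \left(\left(-34 + 77\right) + \frac{1}{-131} \left(-294\right)\right) - 30998 = \left(43 - - \frac{294}{131}\right) - 30998 = \left(43 + \frac{294}{131}\right) - 30998 = \frac{5927}{131} - 30998 = - \frac{4054811}{131}$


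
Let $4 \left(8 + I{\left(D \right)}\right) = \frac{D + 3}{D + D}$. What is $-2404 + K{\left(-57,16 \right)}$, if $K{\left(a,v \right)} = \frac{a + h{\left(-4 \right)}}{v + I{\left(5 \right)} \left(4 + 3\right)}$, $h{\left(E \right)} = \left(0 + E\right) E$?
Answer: $- \frac{463767}{193} \approx -2402.9$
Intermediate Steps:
$I{\left(D \right)} = -8 + \frac{3 + D}{8 D}$ ($I{\left(D \right)} = -8 + \frac{\left(D + 3\right) \frac{1}{D + D}}{4} = -8 + \frac{\left(3 + D\right) \frac{1}{2 D}}{4} = -8 + \frac{\frac{1}{2} \frac{1}{D} \left(3 + D\right)}{4} = -8 + \frac{3 + D}{8 D}$)
$h{\left(E \right)} = E^{2}$ ($h{\left(E \right)} = E E = E^{2}$)
$K{\left(a,v \right)} = \frac{16 + a}{- \frac{273}{5} + v}$ ($K{\left(a,v \right)} = \frac{a + \left(-4\right)^{2}}{v + \frac{3 \left(1 - 105\right)}{8 \cdot 5} \left(4 + 3\right)} = \frac{a + 16}{v + \frac{3}{8} \cdot \frac{1}{5} \left(1 - 105\right) 7} = \frac{16 + a}{v + \frac{3}{8} \cdot \frac{1}{5} \left(-104\right) 7} = \frac{16 + a}{v - \frac{273}{5}} = \frac{16 + a}{- \frac{273}{5} + v}$)
$-2404 + K{\left(-57,16 \right)} = -2404 + \frac{5 \left(16 - 57\right)}{-273 + 5 \cdot 16} = -2404 + 5 \frac{1}{-273 + 80} \left(-41\right) = -2404 + 5 \frac{1}{-193} \left(-41\right) = -2404 + 5 \left(- \frac{1}{193}\right) \left(-41\right) = -2404 + \frac{205}{193} = - \frac{463767}{193}$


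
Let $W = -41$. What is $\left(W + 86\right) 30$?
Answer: $1350$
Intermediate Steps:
$\left(W + 86\right) 30 = \left(-41 + 86\right) 30 = 45 \cdot 30 = 1350$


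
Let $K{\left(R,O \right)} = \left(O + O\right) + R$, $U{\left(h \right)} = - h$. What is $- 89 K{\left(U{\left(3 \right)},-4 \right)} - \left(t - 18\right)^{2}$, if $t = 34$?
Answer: $723$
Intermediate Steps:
$K{\left(R,O \right)} = R + 2 O$ ($K{\left(R,O \right)} = 2 O + R = R + 2 O$)
$- 89 K{\left(U{\left(3 \right)},-4 \right)} - \left(t - 18\right)^{2} = - 89 \left(\left(-1\right) 3 + 2 \left(-4\right)\right) - \left(34 - 18\right)^{2} = - 89 \left(-3 - 8\right) - 16^{2} = \left(-89\right) \left(-11\right) - 256 = 979 - 256 = 723$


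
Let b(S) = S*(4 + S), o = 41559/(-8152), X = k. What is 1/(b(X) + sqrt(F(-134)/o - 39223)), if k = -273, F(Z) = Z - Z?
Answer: -I/(sqrt(39223) - 73437*I) ≈ 1.3617e-5 - 3.6723e-8*I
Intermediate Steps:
F(Z) = 0
X = -273
o = -41559/8152 (o = 41559*(-1/8152) = -41559/8152 ≈ -5.0980)
1/(b(X) + sqrt(F(-134)/o - 39223)) = 1/(-273*(4 - 273) + sqrt(0/(-41559/8152) - 39223)) = 1/(-273*(-269) + sqrt(0*(-8152/41559) - 39223)) = 1/(73437 + sqrt(0 - 39223)) = 1/(73437 + sqrt(-39223)) = 1/(73437 + I*sqrt(39223))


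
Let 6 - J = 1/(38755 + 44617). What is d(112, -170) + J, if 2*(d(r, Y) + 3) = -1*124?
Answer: -4918949/83372 ≈ -59.000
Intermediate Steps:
d(r, Y) = -65 (d(r, Y) = -3 + (-1*124)/2 = -3 + (½)*(-124) = -3 - 62 = -65)
J = 500231/83372 (J = 6 - 1/(38755 + 44617) = 6 - 1/83372 = 500231/83372 ≈ 6.0000)
d(112, -170) + J = -65 + 500231/83372 = -4918949/83372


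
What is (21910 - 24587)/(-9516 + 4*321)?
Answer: 2677/8232 ≈ 0.32519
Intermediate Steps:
(21910 - 24587)/(-9516 + 4*321) = -2677/(-9516 + 1284) = -2677/(-8232) = -2677*(-1/8232) = 2677/8232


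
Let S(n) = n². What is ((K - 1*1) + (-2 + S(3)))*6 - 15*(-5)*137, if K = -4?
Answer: 10287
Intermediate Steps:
((K - 1*1) + (-2 + S(3)))*6 - 15*(-5)*137 = ((-4 - 1*1) + (-2 + 3²))*6 - 15*(-5)*137 = ((-4 - 1) + (-2 + 9))*6 + 75*137 = (-5 + 7)*6 + 10275 = 2*6 + 10275 = 12 + 10275 = 10287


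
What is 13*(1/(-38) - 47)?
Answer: -23231/38 ≈ -611.34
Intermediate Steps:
13*(1/(-38) - 47) = 13*(-1/38 - 47) = 13*(-1787/38) = -23231/38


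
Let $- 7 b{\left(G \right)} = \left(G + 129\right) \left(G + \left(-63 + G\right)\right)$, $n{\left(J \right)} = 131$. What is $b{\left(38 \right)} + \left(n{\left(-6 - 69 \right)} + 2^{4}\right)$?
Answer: $- \frac{1142}{7} \approx -163.14$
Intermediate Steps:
$b{\left(G \right)} = - \frac{\left(-63 + 2 G\right) \left(129 + G\right)}{7}$ ($b{\left(G \right)} = - \frac{\left(G + 129\right) \left(G + \left(-63 + G\right)\right)}{7} = - \frac{\left(129 + G\right) \left(-63 + 2 G\right)}{7} = - \frac{\left(-63 + 2 G\right) \left(129 + G\right)}{7}$)
$b{\left(38 \right)} + \left(n{\left(-6 - 69 \right)} + 2^{4}\right) = \left(1161 - \frac{7410}{7} - \frac{2 \cdot 38^{2}}{7}\right) + \left(131 + 2^{4}\right) = \left(1161 - \frac{7410}{7} - \frac{2888}{7}\right) + \left(131 + 16\right) = \left(1161 - \frac{7410}{7} - \frac{2888}{7}\right) + 147 = - \frac{2171}{7} + 147 = - \frac{1142}{7}$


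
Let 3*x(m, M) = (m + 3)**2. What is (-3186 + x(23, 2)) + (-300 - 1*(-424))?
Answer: -8510/3 ≈ -2836.7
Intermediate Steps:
x(m, M) = (3 + m)**2/3 (x(m, M) = (m + 3)**2/3 = (3 + m)**2/3)
(-3186 + x(23, 2)) + (-300 - 1*(-424)) = (-3186 + (3 + 23)**2/3) + (-300 - 1*(-424)) = (-3186 + (1/3)*26**2) + (-300 + 424) = (-3186 + (1/3)*676) + 124 = (-3186 + 676/3) + 124 = -8882/3 + 124 = -8510/3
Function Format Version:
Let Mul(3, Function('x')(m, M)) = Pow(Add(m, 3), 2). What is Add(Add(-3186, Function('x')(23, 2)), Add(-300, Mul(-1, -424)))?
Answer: Rational(-8510, 3) ≈ -2836.7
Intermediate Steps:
Function('x')(m, M) = Mul(Rational(1, 3), Pow(Add(3, m), 2)) (Function('x')(m, M) = Mul(Rational(1, 3), Pow(Add(m, 3), 2)) = Mul(Rational(1, 3), Pow(Add(3, m), 2)))
Add(Add(-3186, Function('x')(23, 2)), Add(-300, Mul(-1, -424))) = Add(Add(-3186, Mul(Rational(1, 3), Pow(Add(3, 23), 2))), Add(-300, Mul(-1, -424))) = Add(Add(-3186, Mul(Rational(1, 3), Pow(26, 2))), Add(-300, 424)) = Add(Add(-3186, Mul(Rational(1, 3), 676)), 124) = Add(Add(-3186, Rational(676, 3)), 124) = Add(Rational(-8882, 3), 124) = Rational(-8510, 3)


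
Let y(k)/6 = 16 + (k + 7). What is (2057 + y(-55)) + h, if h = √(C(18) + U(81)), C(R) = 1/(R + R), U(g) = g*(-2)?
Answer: 1865 + 7*I*√119/6 ≈ 1865.0 + 12.727*I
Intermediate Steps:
U(g) = -2*g
C(R) = 1/(2*R)
y(k) = 138 + 6*k (y(k) = 6*(16 + (k + 7)) = 6*(16 + (7 + k)) = 6*(23 + k) = 138 + 6*k)
h = 7*I*√119/6 (h = √((½)/18 - 2*81) = √((½)*(1/18) - 162) = √(1/36 - 162) = √(-5831/36) = 7*I*√119/6 ≈ 12.727*I)
(2057 + y(-55)) + h = (2057 + (138 + 6*(-55))) + 7*I*√119/6 = (2057 + (138 - 330)) + 7*I*√119/6 = (2057 - 192) + 7*I*√119/6 = 1865 + 7*I*√119/6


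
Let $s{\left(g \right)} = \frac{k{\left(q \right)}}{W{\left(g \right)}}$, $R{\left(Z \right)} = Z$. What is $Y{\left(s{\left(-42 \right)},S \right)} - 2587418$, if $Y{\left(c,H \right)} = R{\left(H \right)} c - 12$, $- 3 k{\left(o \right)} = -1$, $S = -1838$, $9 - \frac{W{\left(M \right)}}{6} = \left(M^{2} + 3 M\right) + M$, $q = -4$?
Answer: $- \frac{36956261771}{14283} \approx -2.5874 \cdot 10^{6}$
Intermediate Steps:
$W{\left(M \right)} = 54 - 24 M - 6 M^{2}$ ($W{\left(M \right)} = 54 - 6 \left(\left(M^{2} + 3 M\right) + M\right) = 54 - 6 \left(M^{2} + 4 M\right) = 54 - \left(6 M^{2} + 24 M\right) = 54 - 24 M - 6 M^{2}$)
$k{\left(o \right)} = \frac{1}{3}$ ($k{\left(o \right)} = \left(- \frac{1}{3}\right) \left(-1\right) = \frac{1}{3}$)
$s{\left(g \right)} = \frac{1}{3 \left(54 - 24 g - 6 g^{2}\right)}$
$Y{\left(c,H \right)} = -12 + H c$ ($Y{\left(c,H \right)} = H c - 12 = -12 + H c$)
$Y{\left(s{\left(-42 \right)},S \right)} - 2587418 = \left(-12 - 1838 \left(- \frac{1}{-162 + 18 \left(-42\right)^{2} + 72 \left(-42\right)}\right)\right) - 2587418 = \left(-12 - 1838 \left(- \frac{1}{-162 + 18 \cdot 1764 - 3024}\right)\right) - 2587418 = \left(-12 - 1838 \left(- \frac{1}{-162 + 31752 - 3024}\right)\right) - 2587418 = \left(-12 - 1838 \left(- \frac{1}{28566}\right)\right) - 2587418 = \left(-12 - 1838 \left(\left(-1\right) \frac{1}{28566}\right)\right) - 2587418 = \left(-12 - - \frac{919}{14283}\right) - 2587418 = \left(-12 + \frac{919}{14283}\right) - 2587418 = - \frac{170477}{14283} - 2587418 = - \frac{36956261771}{14283}$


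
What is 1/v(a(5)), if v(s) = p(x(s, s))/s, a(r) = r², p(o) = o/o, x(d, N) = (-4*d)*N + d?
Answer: 25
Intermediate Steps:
x(d, N) = d - 4*N*d (x(d, N) = -4*N*d + d = d - 4*N*d)
p(o) = 1
v(s) = 1/s
1/v(a(5)) = 1/(1/(5²)) = 1/(1/25) = 25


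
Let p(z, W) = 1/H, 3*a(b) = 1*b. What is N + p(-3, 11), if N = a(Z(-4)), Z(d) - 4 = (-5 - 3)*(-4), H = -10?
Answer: 119/10 ≈ 11.900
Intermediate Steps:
Z(d) = 36 (Z(d) = 4 + (-5 - 3)*(-4) = 4 - 8*(-4) = 4 + 32 = 36)
a(b) = b/3 (a(b) = (1*b)/3 = b/3)
N = 12 (N = (⅓)*36 = 12)
p(z, W) = -⅒ (p(z, W) = 1/(-10) = -⅒)
N + p(-3, 11) = 12 - ⅒ = 119/10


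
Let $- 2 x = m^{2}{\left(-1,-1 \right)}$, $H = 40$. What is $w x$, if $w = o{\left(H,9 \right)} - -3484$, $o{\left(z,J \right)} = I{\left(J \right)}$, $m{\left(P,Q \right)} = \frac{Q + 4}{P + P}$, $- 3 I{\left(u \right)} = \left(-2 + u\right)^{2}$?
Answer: $- \frac{31209}{8} \approx -3901.1$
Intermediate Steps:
$I{\left(u \right)} = - \frac{\left(-2 + u\right)^{2}}{3}$
$m{\left(P,Q \right)} = \frac{4 + Q}{2 P}$
$o{\left(z,J \right)} = - \frac{\left(-2 + J\right)^{2}}{3}$
$w = \frac{10403}{3}$ ($w = - \frac{\left(-2 + 9\right)^{2}}{3} - -3484 = - \frac{7^{2}}{3} + 3484 = \left(- \frac{1}{3}\right) 49 + 3484 = - \frac{49}{3} + 3484 = \frac{10403}{3} \approx 3467.7$)
$x = - \frac{9}{8}$ ($x = - \frac{\left(\frac{4 - 1}{2 \left(-1\right)}\right)^{2}}{2} = - \frac{\left(\frac{1}{2} \left(-1\right) 3\right)^{2}}{2} = - \frac{\left(- \frac{3}{2}\right)^{2}}{2} = \left(- \frac{1}{2}\right) \frac{9}{4} = - \frac{9}{8} \approx -1.125$)
$w x = \frac{10403}{3} \left(- \frac{9}{8}\right) = - \frac{31209}{8}$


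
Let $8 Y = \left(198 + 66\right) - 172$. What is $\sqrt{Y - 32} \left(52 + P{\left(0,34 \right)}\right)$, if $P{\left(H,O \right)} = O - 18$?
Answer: $34 i \sqrt{82} \approx 307.88 i$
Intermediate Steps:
$P{\left(H,O \right)} = -18 + O$ ($P{\left(H,O \right)} = O - 18 = -18 + O$)
$Y = \frac{23}{2}$ ($Y = \frac{\left(198 + 66\right) - 172}{8} = \frac{264 - 172}{8} = \frac{1}{8} \cdot 92 = \frac{23}{2} \approx 11.5$)
$\sqrt{Y - 32} \left(52 + P{\left(0,34 \right)}\right) = \sqrt{\frac{23}{2} - 32} \left(52 + \left(-18 + 34\right)\right) = \sqrt{- \frac{41}{2}} \left(52 + 16\right) = \frac{i \sqrt{82}}{2} \cdot 68 = 34 i \sqrt{82}$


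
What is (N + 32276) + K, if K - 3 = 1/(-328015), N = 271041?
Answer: 99493509799/328015 ≈ 3.0332e+5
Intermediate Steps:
K = 984044/328015 (K = 3 + 1/(-328015) = 3 - 1/328015 = 984044/328015 ≈ 3.0000)
(N + 32276) + K = (271041 + 32276) + 984044/328015 = 303317 + 984044/328015 = 99493509799/328015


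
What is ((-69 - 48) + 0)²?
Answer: 13689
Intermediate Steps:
((-69 - 48) + 0)² = (-117 + 0)² = (-117)² = 13689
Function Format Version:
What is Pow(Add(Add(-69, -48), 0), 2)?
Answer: 13689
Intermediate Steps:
Pow(Add(Add(-69, -48), 0), 2) = Pow(Add(-117, 0), 2) = Pow(-117, 2) = 13689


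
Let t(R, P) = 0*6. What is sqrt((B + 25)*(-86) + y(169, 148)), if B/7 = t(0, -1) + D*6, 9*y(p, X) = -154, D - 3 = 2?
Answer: 2*I*sqrt(45511)/3 ≈ 142.22*I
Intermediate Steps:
D = 5 (D = 3 + 2 = 5)
t(R, P) = 0
y(p, X) = -154/9 (y(p, X) = (1/9)*(-154) = -154/9)
B = 210 (B = 7*(0 + 5*6) = 7*(0 + 30) = 7*30 = 210)
sqrt((B + 25)*(-86) + y(169, 148)) = sqrt((210 + 25)*(-86) - 154/9) = sqrt(235*(-86) - 154/9) = sqrt(-20210 - 154/9) = sqrt(-182044/9) = 2*I*sqrt(45511)/3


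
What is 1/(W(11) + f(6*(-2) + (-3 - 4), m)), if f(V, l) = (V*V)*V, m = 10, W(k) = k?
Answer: -1/6848 ≈ -0.00014603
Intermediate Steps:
f(V, l) = V³ (f(V, l) = V²*V = V³)
1/(W(11) + f(6*(-2) + (-3 - 4), m)) = 1/(11 + (6*(-2) + (-3 - 4))³) = 1/(11 + (-12 - 7)³) = 1/(11 + (-19)³) = 1/(11 - 6859) = 1/(-6848) = -1/6848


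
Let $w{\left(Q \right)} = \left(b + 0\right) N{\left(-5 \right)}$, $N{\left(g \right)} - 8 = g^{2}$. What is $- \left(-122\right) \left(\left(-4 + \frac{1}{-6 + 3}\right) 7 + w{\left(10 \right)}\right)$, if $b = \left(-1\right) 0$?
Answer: $- \frac{11102}{3} \approx -3700.7$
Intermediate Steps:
$N{\left(g \right)} = 8 + g^{2}$
$b = 0$
$w{\left(Q \right)} = 0$ ($w{\left(Q \right)} = \left(0 + 0\right) \left(8 + \left(-5\right)^{2}\right) = 0 \left(8 + 25\right) = 0 \cdot 33 = 0$)
$- \left(-122\right) \left(\left(-4 + \frac{1}{-6 + 3}\right) 7 + w{\left(10 \right)}\right) = - \left(-122\right) \left(\left(-4 + \frac{1}{-6 + 3}\right) 7 + 0\right) = - \left(-122\right) \left(\left(-4 + \frac{1}{-3}\right) 7 + 0\right) = - \left(-122\right) \left(\left(-4 - \frac{1}{3}\right) 7 + 0\right) = - \left(-122\right) \left(\left(- \frac{13}{3}\right) 7 + 0\right) = - \left(-122\right) \left(- \frac{91}{3} + 0\right) = - \frac{\left(-122\right) \left(-91\right)}{3} = \left(-1\right) \frac{11102}{3} = - \frac{11102}{3}$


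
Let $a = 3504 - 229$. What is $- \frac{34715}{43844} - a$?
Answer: $- \frac{143623815}{43844} \approx -3275.8$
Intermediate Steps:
$a = 3275$
$- \frac{34715}{43844} - a = - \frac{34715}{43844} - 3275 = - \frac{143623815}{43844}$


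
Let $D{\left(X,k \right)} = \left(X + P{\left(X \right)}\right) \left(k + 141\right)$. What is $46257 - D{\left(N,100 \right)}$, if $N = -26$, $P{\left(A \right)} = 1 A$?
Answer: $58789$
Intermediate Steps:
$P{\left(A \right)} = A$
$D{\left(X,k \right)} = 2 X \left(141 + k\right)$ ($D{\left(X,k \right)} = \left(X + X\right) \left(k + 141\right) = 2 X \left(141 + k\right)$)
$46257 - D{\left(N,100 \right)} = 46257 - 2 \left(-26\right) \left(141 + 100\right) = 46257 - 2 \left(-26\right) 241 = 46257 - -12532 = 46257 + 12532 = 58789$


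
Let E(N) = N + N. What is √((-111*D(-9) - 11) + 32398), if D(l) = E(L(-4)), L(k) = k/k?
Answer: √32165 ≈ 179.35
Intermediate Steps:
L(k) = 1
E(N) = 2*N
D(l) = 2 (D(l) = 2*1 = 2)
√((-111*D(-9) - 11) + 32398) = √((-111*2 - 11) + 32398) = √((-222 - 11) + 32398) = √(-233 + 32398) = √32165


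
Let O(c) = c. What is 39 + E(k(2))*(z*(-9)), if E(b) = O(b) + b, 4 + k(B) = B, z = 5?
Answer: 219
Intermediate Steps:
k(B) = -4 + B
E(b) = 2*b (E(b) = b + b = 2*b)
39 + E(k(2))*(z*(-9)) = 39 + (2*(-4 + 2))*(5*(-9)) = 39 + (2*(-2))*(-45) = 39 - 4*(-45) = 39 + 180 = 219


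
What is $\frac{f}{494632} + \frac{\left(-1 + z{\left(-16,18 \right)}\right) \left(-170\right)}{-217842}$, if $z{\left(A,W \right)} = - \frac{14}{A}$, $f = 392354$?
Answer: $\frac{42730334569}{53875812072} \approx 0.79313$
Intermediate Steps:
$\frac{f}{494632} + \frac{\left(-1 + z{\left(-16,18 \right)}\right) \left(-170\right)}{-217842} = \frac{392354}{494632} + \frac{\left(-1 - \frac{14}{-16}\right) \left(-170\right)}{-217842} = 392354 \cdot \frac{1}{494632} + \left(-1 - - \frac{7}{8}\right) \left(-170\right) \left(- \frac{1}{217842}\right) = \frac{196177}{247316} + \left(-1 + \frac{7}{8}\right) \left(-170\right) \left(- \frac{1}{217842}\right) = \frac{196177}{247316} + \left(- \frac{1}{8}\right) \left(-170\right) \left(- \frac{1}{217842}\right) = \frac{196177}{247316} + \frac{85}{4} \left(- \frac{1}{217842}\right) = \frac{196177}{247316} - \frac{85}{871368} = \frac{42730334569}{53875812072}$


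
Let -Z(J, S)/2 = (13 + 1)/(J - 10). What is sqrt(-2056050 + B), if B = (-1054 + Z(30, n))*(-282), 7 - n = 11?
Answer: 6*I*sqrt(1221130)/5 ≈ 1326.1*I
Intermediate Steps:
n = -4 (n = 7 - 1*11 = 7 - 11 = -4)
Z(J, S) = -28/(-10 + J) (Z(J, S) = -2*(13 + 1)/(J - 10) = -28/(-10 + J))
B = 1488114/5 (B = (-1054 - 28/(-10 + 30))*(-282) = (-1054 - 28/20)*(-282) = (-1054 - 28*1/20)*(-282) = (-1054 - 7/5)*(-282) = -5277/5*(-282) = 1488114/5 ≈ 2.9762e+5)
sqrt(-2056050 + B) = sqrt(-2056050 + 1488114/5) = sqrt(-8792136/5) = 6*I*sqrt(1221130)/5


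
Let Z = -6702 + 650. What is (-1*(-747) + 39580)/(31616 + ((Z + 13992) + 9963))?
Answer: 40327/49519 ≈ 0.81437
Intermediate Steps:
Z = -6052
(-1*(-747) + 39580)/(31616 + ((Z + 13992) + 9963)) = (-1*(-747) + 39580)/(31616 + ((-6052 + 13992) + 9963)) = (747 + 39580)/(31616 + (7940 + 9963)) = 40327/(31616 + 17903) = 40327/49519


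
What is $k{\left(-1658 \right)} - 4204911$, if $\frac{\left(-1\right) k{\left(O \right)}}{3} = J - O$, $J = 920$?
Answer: $-4212645$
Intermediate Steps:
$k{\left(O \right)} = -2760 + 3 O$ ($k{\left(O \right)} = - 3 \left(920 - O\right) = -2760 + 3 O$)
$k{\left(-1658 \right)} - 4204911 = \left(-2760 + 3 \left(-1658\right)\right) - 4204911 = \left(-2760 - 4974\right) - 4204911 = -7734 - 4204911 = -4212645$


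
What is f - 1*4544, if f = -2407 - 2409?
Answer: -9360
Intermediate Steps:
f = -4816
f - 1*4544 = -4816 - 1*4544 = -4816 - 4544 = -9360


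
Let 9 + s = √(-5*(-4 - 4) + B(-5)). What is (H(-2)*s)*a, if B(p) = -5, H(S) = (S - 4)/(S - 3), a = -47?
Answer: 2538/5 - 282*√35/5 ≈ 173.93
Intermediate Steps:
H(S) = (-4 + S)/(-3 + S)
s = -9 + √35 (s = -9 + √(-5*(-4 - 4) - 5) = -9 + √(-5*(-8) - 5) = -9 + √(40 - 5) = -9 + √35 ≈ -3.0839)
(H(-2)*s)*a = (((-4 - 2)/(-3 - 2))*(-9 + √35))*(-47) = ((-6/(-5))*(-9 + √35))*(-47) = ((-⅕*(-6))*(-9 + √35))*(-47) = (6*(-9 + √35)/5)*(-47) = (-54/5 + 6*√35/5)*(-47) = 2538/5 - 282*√35/5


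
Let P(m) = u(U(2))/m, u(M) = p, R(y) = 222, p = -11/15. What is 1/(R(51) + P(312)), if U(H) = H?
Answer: 4680/1038949 ≈ 0.0045046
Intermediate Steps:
p = -11/15 (p = -11*1/15 = -11/15 ≈ -0.73333)
u(M) = -11/15
P(m) = -11/(15*m)
1/(R(51) + P(312)) = 1/(222 - 11/15/312) = 1/(222 - 11/15*1/312) = 1/(222 - 11/4680) = 1/(1038949/4680) = 4680/1038949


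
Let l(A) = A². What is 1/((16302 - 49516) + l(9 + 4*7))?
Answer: -1/31845 ≈ -3.1402e-5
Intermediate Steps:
1/((16302 - 49516) + l(9 + 4*7)) = 1/((16302 - 49516) + (9 + 4*7)²) = 1/(-33214 + (9 + 28)²) = 1/(-33214 + 37²) = 1/(-33214 + 1369) = 1/(-31845) = -1/31845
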